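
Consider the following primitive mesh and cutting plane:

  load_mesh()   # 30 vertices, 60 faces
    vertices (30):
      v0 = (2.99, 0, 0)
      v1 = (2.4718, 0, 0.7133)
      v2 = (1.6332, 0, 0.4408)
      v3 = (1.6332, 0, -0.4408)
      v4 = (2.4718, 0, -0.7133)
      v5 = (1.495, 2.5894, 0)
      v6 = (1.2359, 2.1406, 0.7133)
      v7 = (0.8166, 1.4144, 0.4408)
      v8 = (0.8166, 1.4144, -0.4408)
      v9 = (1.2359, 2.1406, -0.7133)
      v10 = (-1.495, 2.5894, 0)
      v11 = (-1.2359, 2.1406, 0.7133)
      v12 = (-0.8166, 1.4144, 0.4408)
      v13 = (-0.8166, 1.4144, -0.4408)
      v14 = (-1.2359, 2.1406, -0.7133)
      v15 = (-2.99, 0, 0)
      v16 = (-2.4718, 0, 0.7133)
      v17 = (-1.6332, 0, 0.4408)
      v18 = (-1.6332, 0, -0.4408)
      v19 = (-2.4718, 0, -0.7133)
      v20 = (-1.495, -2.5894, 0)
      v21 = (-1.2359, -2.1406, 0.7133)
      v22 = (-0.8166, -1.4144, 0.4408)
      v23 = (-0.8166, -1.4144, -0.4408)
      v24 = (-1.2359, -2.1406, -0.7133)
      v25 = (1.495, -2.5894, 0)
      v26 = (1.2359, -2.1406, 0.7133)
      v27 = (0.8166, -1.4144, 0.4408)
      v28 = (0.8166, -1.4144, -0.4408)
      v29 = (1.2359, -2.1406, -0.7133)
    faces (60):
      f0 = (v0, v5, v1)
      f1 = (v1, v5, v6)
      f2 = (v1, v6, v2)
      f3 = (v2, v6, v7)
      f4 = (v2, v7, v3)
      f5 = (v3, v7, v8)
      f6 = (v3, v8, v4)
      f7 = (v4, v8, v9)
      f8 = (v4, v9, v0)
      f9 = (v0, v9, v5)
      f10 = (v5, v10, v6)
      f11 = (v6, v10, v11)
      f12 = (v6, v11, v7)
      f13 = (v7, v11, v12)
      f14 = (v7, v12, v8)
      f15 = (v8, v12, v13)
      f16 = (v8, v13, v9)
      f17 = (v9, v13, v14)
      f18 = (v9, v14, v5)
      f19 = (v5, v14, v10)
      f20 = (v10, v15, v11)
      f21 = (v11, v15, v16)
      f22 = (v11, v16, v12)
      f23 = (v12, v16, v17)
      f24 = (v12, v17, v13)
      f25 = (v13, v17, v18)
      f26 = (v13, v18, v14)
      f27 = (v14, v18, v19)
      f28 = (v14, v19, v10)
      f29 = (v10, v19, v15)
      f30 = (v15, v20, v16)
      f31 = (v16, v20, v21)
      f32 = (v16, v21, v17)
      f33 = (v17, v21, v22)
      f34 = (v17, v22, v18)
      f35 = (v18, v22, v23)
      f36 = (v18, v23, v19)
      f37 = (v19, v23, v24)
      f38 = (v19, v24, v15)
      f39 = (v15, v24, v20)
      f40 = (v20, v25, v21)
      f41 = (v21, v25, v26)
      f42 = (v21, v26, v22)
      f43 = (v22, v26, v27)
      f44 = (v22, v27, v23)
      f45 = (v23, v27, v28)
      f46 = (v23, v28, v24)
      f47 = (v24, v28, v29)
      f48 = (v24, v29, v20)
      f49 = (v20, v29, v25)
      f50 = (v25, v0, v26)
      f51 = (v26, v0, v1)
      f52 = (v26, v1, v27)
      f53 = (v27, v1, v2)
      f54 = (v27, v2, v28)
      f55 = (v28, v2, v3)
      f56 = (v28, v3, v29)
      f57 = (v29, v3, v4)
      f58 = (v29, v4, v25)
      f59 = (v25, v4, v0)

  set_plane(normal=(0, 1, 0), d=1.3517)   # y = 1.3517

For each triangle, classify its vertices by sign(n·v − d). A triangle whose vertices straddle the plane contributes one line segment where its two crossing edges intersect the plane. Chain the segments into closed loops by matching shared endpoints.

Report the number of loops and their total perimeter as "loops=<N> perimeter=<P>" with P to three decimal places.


Straddling triangles (20 of 60):
  (v0,v5,v1) [-+-] → (2.20959, 1.3517, 0)–(1.9619, 1.3517, 0.340948)  len=0.4214
  (v1,v5,v6) [-++] → (1.9619, 1.3517, 0.340948)–(1.69138, 1.3517, 0.7133)  len=0.4602
  (v1,v6,v2) [-+-] → (1.69138, 1.3517, 0.7133)–(1.38232, 1.3517, 0.612872)  len=0.3250
  (v2,v6,v7) [-++] → (1.38232, 1.3517, 0.612872)–(0.8528, 1.3517, 0.4408)  len=0.5568
  (v2,v7,v3) [-+-] → (0.8528, 1.3517, 0.4408)–(0.8528, 1.3517, 0.401719)  len=0.0391
  (v3,v7,v8) [-++] → (0.8528, 1.3517, 0.401719)–(0.8528, 1.3517, -0.4408)  len=0.8425
  (v3,v8,v4) [-+-] → (0.8528, 1.3517, -0.4408)–(0.889975, 1.3517, -0.45288)  len=0.0391
  (v4,v8,v9) [-++] → (0.889975, 1.3517, -0.45288)–(1.69138, 1.3517, -0.7133)  len=0.8427
  (v4,v9,v0) [-+-] → (1.69138, 1.3517, -0.7133)–(1.88236, 1.3517, -0.450419)  len=0.3249
  (v0,v9,v5) [-++] → (1.88236, 1.3517, -0.450419)–(2.20959, 1.3517, 0)  len=0.5567
  (v10,v15,v11) [+-+] → (-2.20959, 1.3517, 0)–(-1.88236, 1.3517, 0.450419)  len=0.5567
  (v11,v15,v16) [+--] → (-1.88236, 1.3517, 0.450419)–(-1.69138, 1.3517, 0.7133)  len=0.3249
  (v11,v16,v12) [+-+] → (-1.69138, 1.3517, 0.7133)–(-0.889975, 1.3517, 0.45288)  len=0.8427
  (v12,v16,v17) [+--] → (-0.889975, 1.3517, 0.45288)–(-0.8528, 1.3517, 0.4408)  len=0.0391
  (v12,v17,v13) [+-+] → (-0.8528, 1.3517, 0.4408)–(-0.8528, 1.3517, -0.401719)  len=0.8425
  (v13,v17,v18) [+--] → (-0.8528, 1.3517, -0.401719)–(-0.8528, 1.3517, -0.4408)  len=0.0391
  (v13,v18,v14) [+-+] → (-0.8528, 1.3517, -0.4408)–(-1.38232, 1.3517, -0.612872)  len=0.5568
  (v14,v18,v19) [+--] → (-1.38232, 1.3517, -0.612872)–(-1.69138, 1.3517, -0.7133)  len=0.3250
  (v14,v19,v10) [+-+] → (-1.69138, 1.3517, -0.7133)–(-1.9619, 1.3517, -0.340948)  len=0.4602
  (v10,v19,v15) [+--] → (-1.9619, 1.3517, -0.340948)–(-2.20959, 1.3517, 0)  len=0.4214

Chained into 2 loop(s):
  loop 1: 10 segments, perimeter = 4.4084
  loop 2: 10 segments, perimeter = 4.4084
Total perimeter = 8.817

loops=2 perimeter=8.817


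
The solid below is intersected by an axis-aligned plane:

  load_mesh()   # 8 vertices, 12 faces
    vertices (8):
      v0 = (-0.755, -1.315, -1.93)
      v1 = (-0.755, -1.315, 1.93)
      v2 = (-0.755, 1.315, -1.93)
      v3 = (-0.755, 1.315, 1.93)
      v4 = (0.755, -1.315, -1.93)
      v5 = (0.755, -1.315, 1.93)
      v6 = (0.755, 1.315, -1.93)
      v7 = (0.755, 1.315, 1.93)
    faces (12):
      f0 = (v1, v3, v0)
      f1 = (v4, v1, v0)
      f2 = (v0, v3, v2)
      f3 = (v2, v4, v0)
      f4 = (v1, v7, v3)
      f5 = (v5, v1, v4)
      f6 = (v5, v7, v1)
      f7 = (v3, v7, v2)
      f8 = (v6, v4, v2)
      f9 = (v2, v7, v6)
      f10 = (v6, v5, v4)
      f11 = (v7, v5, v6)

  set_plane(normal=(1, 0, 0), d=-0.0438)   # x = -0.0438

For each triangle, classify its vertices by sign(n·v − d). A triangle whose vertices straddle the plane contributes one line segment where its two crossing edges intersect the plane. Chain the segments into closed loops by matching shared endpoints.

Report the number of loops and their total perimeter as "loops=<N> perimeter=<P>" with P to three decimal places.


Straddling triangles (8 of 12):
  (v4,v1,v0) [+--] → (-0.0438, -1.315, 0.111966)–(-0.0438, -1.315, -1.93)  len=2.0420
  (v2,v4,v0) [-+-] → (-0.0438, 0.0762874, -1.93)–(-0.0438, -1.315, -1.93)  len=1.3913
  (v1,v7,v3) [-+-] → (-0.0438, -0.0762874, 1.93)–(-0.0438, 1.315, 1.93)  len=1.3913
  (v5,v1,v4) [+-+] → (-0.0438, -1.315, 1.93)–(-0.0438, -1.315, 0.111966)  len=1.8180
  (v5,v7,v1) [++-] → (-0.0438, -0.0762874, 1.93)–(-0.0438, -1.315, 1.93)  len=1.2387
  (v3,v7,v2) [-+-] → (-0.0438, 1.315, 1.93)–(-0.0438, 1.315, -0.111966)  len=2.0420
  (v6,v4,v2) [++-] → (-0.0438, 0.0762874, -1.93)–(-0.0438, 1.315, -1.93)  len=1.2387
  (v2,v7,v6) [-++] → (-0.0438, 1.315, -0.111966)–(-0.0438, 1.315, -1.93)  len=1.8180

Chained into 1 loop(s):
  loop 1: 8 segments, perimeter = 12.9800
Total perimeter = 12.980

loops=1 perimeter=12.980


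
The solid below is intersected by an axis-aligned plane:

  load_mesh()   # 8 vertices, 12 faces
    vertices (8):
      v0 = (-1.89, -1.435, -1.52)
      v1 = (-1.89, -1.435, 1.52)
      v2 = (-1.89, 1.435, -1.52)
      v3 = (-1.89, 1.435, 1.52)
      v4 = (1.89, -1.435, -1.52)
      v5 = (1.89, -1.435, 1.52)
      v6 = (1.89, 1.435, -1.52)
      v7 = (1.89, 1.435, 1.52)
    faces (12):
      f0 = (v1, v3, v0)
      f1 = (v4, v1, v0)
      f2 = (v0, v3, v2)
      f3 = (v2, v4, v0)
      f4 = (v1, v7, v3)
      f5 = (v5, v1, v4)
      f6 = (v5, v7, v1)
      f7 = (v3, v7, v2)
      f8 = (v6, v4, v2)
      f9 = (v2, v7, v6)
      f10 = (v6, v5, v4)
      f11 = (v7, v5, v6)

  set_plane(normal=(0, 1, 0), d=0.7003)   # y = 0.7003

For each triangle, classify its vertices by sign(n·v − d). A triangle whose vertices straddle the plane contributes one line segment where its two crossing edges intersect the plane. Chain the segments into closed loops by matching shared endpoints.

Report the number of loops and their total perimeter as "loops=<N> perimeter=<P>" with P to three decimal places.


Straddling triangles (8 of 12):
  (v1,v3,v0) [-+-] → (-1.89, 0.7003, 1.52)–(-1.89, 0.7003, 0.741781)  len=0.7782
  (v0,v3,v2) [-++] → (-1.89, 0.7003, 0.741781)–(-1.89, 0.7003, -1.52)  len=2.2618
  (v2,v4,v0) [+--] → (-0.922346, 0.7003, -1.52)–(-1.89, 0.7003, -1.52)  len=0.9677
  (v1,v7,v3) [-++] → (0.922346, 0.7003, 1.52)–(-1.89, 0.7003, 1.52)  len=2.8123
  (v5,v7,v1) [-+-] → (1.89, 0.7003, 1.52)–(0.922346, 0.7003, 1.52)  len=0.9677
  (v6,v4,v2) [+-+] → (1.89, 0.7003, -1.52)–(-0.922346, 0.7003, -1.52)  len=2.8123
  (v6,v5,v4) [+--] → (1.89, 0.7003, -0.741781)–(1.89, 0.7003, -1.52)  len=0.7782
  (v7,v5,v6) [+-+] → (1.89, 0.7003, 1.52)–(1.89, 0.7003, -0.741781)  len=2.2618

Chained into 1 loop(s):
  loop 1: 8 segments, perimeter = 13.6400
Total perimeter = 13.640

loops=1 perimeter=13.640


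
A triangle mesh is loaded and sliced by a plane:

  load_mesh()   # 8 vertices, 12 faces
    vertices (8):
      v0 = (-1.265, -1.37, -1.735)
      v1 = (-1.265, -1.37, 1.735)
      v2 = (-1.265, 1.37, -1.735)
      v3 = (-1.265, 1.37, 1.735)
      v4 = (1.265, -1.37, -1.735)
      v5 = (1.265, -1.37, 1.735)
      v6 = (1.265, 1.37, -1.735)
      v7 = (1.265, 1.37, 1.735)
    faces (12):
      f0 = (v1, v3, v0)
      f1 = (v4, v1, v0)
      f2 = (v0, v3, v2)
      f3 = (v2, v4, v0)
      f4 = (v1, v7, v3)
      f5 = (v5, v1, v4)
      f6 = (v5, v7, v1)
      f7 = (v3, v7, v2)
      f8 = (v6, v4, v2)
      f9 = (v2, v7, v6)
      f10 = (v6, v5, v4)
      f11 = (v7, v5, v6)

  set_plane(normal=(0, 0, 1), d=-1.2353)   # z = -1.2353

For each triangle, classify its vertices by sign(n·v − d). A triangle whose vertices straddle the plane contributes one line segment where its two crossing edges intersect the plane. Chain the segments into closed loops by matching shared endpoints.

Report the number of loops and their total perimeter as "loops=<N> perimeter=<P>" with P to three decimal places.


loops=1 perimeter=10.540

Straddling triangles (8 of 12):
  (v1,v3,v0) [++-] → (-1.265, -0.975424, -1.2353)–(-1.265, -1.37, -1.2353)  len=0.3946
  (v4,v1,v0) [-+-] → (0.900665, -1.37, -1.2353)–(-1.265, -1.37, -1.2353)  len=2.1657
  (v0,v3,v2) [-+-] → (-1.265, -0.975424, -1.2353)–(-1.265, 1.37, -1.2353)  len=2.3454
  (v5,v1,v4) [++-] → (0.900665, -1.37, -1.2353)–(1.265, -1.37, -1.2353)  len=0.3643
  (v3,v7,v2) [++-] → (-0.900665, 1.37, -1.2353)–(-1.265, 1.37, -1.2353)  len=0.3643
  (v2,v7,v6) [-+-] → (-0.900665, 1.37, -1.2353)–(1.265, 1.37, -1.2353)  len=2.1657
  (v6,v5,v4) [-+-] → (1.265, 0.975424, -1.2353)–(1.265, -1.37, -1.2353)  len=2.3454
  (v7,v5,v6) [++-] → (1.265, 0.975424, -1.2353)–(1.265, 1.37, -1.2353)  len=0.3946

Chained into 1 loop(s):
  loop 1: 8 segments, perimeter = 10.5400
Total perimeter = 10.540


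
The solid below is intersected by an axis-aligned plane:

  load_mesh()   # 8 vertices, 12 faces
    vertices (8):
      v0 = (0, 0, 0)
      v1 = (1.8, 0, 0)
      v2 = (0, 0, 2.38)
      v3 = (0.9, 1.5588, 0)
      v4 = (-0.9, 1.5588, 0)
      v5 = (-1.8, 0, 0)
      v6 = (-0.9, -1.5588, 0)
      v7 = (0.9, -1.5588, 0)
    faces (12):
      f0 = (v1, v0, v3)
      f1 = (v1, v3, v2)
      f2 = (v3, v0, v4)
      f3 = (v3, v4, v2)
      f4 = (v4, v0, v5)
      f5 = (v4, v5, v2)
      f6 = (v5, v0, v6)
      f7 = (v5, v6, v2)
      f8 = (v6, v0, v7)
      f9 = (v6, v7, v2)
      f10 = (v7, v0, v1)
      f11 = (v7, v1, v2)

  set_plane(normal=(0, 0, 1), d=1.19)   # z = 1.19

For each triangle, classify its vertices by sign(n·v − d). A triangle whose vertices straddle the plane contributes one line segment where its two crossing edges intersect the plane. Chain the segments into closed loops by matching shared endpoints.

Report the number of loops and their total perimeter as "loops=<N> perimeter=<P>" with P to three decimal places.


loops=1 perimeter=5.400

Straddling triangles (6 of 12):
  (v1,v3,v2) [--+] → (0.45, 0.7794, 1.19)–(0.9, 0, 1.19)  len=0.9000
  (v3,v4,v2) [--+] → (-0.45, 0.7794, 1.19)–(0.45, 0.7794, 1.19)  len=0.9000
  (v4,v5,v2) [--+] → (-0.9, 0, 1.19)–(-0.45, 0.7794, 1.19)  len=0.9000
  (v5,v6,v2) [--+] → (-0.45, -0.7794, 1.19)–(-0.9, 0, 1.19)  len=0.9000
  (v6,v7,v2) [--+] → (0.45, -0.7794, 1.19)–(-0.45, -0.7794, 1.19)  len=0.9000
  (v7,v1,v2) [--+] → (0.9, 0, 1.19)–(0.45, -0.7794, 1.19)  len=0.9000

Chained into 1 loop(s):
  loop 1: 6 segments, perimeter = 5.3999
Total perimeter = 5.400


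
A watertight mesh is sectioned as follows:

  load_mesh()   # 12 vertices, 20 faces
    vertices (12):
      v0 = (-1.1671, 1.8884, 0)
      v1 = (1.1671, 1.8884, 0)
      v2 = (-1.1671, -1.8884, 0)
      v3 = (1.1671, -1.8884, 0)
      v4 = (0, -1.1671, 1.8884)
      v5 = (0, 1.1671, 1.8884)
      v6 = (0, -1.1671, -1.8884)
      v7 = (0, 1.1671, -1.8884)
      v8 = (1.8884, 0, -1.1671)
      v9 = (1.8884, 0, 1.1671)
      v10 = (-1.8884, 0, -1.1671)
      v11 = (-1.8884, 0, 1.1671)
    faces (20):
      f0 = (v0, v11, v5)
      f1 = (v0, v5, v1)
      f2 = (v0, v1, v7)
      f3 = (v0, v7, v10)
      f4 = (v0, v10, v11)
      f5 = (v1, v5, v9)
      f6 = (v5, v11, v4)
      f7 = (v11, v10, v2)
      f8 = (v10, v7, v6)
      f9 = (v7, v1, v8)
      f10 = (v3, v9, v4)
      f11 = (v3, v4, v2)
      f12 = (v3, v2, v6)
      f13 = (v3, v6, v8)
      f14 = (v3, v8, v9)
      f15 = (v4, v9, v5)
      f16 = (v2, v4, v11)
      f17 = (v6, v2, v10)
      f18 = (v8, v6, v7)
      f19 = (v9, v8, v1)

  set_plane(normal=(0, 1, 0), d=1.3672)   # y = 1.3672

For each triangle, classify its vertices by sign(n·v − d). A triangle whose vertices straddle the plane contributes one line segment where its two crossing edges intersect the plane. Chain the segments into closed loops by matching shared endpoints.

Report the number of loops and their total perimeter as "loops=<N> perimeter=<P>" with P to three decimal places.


Straddling triangles (8 of 20):
  (v0,v11,v5) [+--] → (-1.36618, 1.3672, 0.322121)–(-0.323772, 1.3672, 1.36453)  len=1.4742
  (v0,v5,v1) [+-+] → (-0.323772, 1.3672, 1.36453)–(0.323772, 1.3672, 1.36453)  len=0.6475
  (v0,v1,v7) [++-] → (0.323772, 1.3672, -1.36453)–(-0.323772, 1.3672, -1.36453)  len=0.6475
  (v0,v7,v10) [+--] → (-0.323772, 1.3672, -1.36453)–(-1.36618, 1.3672, -0.322121)  len=1.4742
  (v0,v10,v11) [+--] → (-1.36618, 1.3672, -0.322121)–(-1.36618, 1.3672, 0.322121)  len=0.6442
  (v1,v5,v9) [+--] → (0.323772, 1.3672, 1.36453)–(1.36618, 1.3672, 0.322121)  len=1.4742
  (v7,v1,v8) [-+-] → (0.323772, 1.3672, -1.36453)–(1.36618, 1.3672, -0.322121)  len=1.4742
  (v9,v8,v1) [--+] → (1.36618, 1.3672, -0.322121)–(1.36618, 1.3672, 0.322121)  len=0.6442

Chained into 1 loop(s):
  loop 1: 8 segments, perimeter = 8.4803
Total perimeter = 8.480

loops=1 perimeter=8.480


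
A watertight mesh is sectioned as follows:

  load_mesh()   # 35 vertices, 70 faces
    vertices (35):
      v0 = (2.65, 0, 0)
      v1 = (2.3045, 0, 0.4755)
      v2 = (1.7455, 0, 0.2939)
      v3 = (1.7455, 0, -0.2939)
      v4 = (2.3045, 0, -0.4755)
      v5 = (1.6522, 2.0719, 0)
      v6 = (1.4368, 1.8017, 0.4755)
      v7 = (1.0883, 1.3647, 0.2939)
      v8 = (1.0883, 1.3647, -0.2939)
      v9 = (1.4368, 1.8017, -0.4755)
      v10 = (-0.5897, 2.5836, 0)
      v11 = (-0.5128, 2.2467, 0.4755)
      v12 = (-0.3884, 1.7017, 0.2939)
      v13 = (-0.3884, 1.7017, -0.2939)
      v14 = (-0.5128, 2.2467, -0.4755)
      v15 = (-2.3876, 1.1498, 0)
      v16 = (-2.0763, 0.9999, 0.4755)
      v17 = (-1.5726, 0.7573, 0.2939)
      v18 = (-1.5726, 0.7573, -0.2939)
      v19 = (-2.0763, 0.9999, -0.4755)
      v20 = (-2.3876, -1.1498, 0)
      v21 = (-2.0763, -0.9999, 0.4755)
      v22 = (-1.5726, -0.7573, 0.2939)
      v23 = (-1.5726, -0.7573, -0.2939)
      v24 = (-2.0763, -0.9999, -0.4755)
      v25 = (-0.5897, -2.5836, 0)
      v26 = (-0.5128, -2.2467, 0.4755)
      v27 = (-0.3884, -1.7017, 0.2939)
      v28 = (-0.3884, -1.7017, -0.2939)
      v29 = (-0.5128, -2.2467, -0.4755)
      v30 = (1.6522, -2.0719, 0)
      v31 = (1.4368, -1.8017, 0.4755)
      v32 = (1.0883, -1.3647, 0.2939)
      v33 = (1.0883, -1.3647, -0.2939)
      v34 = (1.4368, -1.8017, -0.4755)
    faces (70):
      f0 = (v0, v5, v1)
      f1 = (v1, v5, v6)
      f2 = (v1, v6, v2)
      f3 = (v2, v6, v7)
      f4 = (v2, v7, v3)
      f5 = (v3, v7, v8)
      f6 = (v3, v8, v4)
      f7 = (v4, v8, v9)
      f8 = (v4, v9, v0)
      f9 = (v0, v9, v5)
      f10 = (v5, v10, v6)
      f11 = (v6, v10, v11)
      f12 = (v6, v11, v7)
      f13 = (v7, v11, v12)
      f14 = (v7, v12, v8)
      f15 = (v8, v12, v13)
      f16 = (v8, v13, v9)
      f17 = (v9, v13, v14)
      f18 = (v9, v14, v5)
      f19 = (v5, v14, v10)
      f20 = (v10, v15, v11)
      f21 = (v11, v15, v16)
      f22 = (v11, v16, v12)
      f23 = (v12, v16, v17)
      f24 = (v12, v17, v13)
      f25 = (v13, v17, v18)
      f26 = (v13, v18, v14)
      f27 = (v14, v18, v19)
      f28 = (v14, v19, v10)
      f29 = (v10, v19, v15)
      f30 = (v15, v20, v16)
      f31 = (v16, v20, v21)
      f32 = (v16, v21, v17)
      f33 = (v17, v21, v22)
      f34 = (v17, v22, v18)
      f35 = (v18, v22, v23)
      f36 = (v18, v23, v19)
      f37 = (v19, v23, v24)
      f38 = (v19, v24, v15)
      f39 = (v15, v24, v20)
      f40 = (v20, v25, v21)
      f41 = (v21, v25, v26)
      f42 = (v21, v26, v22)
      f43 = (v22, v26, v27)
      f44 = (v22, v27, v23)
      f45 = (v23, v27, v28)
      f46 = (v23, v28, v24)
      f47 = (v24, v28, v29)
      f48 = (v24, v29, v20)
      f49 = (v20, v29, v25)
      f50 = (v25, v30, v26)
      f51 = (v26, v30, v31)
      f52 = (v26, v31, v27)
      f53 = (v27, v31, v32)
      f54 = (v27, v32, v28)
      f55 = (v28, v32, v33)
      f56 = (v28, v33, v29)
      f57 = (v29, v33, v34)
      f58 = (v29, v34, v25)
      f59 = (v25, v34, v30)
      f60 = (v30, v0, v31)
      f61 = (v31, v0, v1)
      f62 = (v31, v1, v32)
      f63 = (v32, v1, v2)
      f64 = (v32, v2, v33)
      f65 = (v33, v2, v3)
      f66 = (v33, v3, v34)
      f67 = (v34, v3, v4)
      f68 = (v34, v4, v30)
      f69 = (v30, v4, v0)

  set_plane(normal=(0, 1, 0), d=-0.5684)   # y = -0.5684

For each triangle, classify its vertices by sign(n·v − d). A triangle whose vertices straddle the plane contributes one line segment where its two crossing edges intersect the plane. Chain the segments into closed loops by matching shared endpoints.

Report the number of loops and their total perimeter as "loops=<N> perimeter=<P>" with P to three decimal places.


loops=2 perimeter=5.734

Straddling triangles (20 of 70):
  (v15,v20,v16) [+-+] → (-2.3876, -0.5684, 0)–(-2.30341, -0.5684, 0.128602)  len=0.1537
  (v16,v20,v21) [+--] → (-2.30341, -0.5684, 0.128602)–(-2.0763, -0.5684, 0.4755)  len=0.4146
  (v16,v21,v17) [+-+] → (-2.0763, -0.5684, 0.4755)–(-1.95261, -0.5684, 0.430906)  len=0.1315
  (v17,v21,v22) [+--] → (-1.95261, -0.5684, 0.430906)–(-1.5726, -0.5684, 0.2939)  len=0.4040
  (v17,v22,v18) [+-+] → (-1.5726, -0.5684, 0.2939)–(-1.5726, -0.5684, 0.22059)  len=0.0733
  (v18,v22,v23) [+--] → (-1.5726, -0.5684, 0.22059)–(-1.5726, -0.5684, -0.2939)  len=0.5145
  (v18,v23,v19) [+-+] → (-1.5726, -0.5684, -0.2939)–(-1.62675, -0.5684, -0.313422)  len=0.0576
  (v19,v23,v24) [+--] → (-1.62675, -0.5684, -0.313422)–(-2.0763, -0.5684, -0.4755)  len=0.4779
  (v19,v24,v15) [+-+] → (-2.0763, -0.5684, -0.4755)–(-2.13879, -0.5684, -0.380055)  len=0.1141
  (v15,v24,v20) [+--] → (-2.13879, -0.5684, -0.380055)–(-2.3876, -0.5684, 0)  len=0.4543
  (v30,v0,v31) [-+-] → (2.37627, -0.5684, 0)–(2.26726, -0.5684, 0.150011)  len=0.1854
  (v31,v0,v1) [-++] → (2.26726, -0.5684, 0.150011)–(2.03076, -0.5684, 0.4755)  len=0.4023
  (v31,v1,v32) [-+-] → (2.03076, -0.5684, 0.4755)–(1.79795, -0.5684, 0.399863)  len=0.2448
  (v32,v1,v2) [-++] → (1.79795, -0.5684, 0.399863)–(1.47178, -0.5684, 0.2939)  len=0.3430
  (v32,v2,v33) [-+-] → (1.47178, -0.5684, 0.2939)–(1.47178, -0.5684, 0.0490802)  len=0.2448
  (v33,v2,v3) [-++] → (1.47178, -0.5684, 0.0490802)–(1.47178, -0.5684, -0.2939)  len=0.3430
  (v33,v3,v34) [-+-] → (1.47178, -0.5684, -0.2939)–(1.64811, -0.5684, -0.351191)  len=0.1854
  (v34,v3,v4) [-++] → (1.64811, -0.5684, -0.351191)–(2.03076, -0.5684, -0.4755)  len=0.4023
  (v34,v4,v30) [-+-] → (2.03076, -0.5684, -0.4755)–(2.12555, -0.5684, -0.345052)  len=0.1613
  (v30,v4,v0) [-++] → (2.12555, -0.5684, -0.345052)–(2.37627, -0.5684, 0)  len=0.4265

Chained into 2 loop(s):
  loop 1: 10 segments, perimeter = 2.7953
  loop 2: 10 segments, perimeter = 2.9388
Total perimeter = 5.734


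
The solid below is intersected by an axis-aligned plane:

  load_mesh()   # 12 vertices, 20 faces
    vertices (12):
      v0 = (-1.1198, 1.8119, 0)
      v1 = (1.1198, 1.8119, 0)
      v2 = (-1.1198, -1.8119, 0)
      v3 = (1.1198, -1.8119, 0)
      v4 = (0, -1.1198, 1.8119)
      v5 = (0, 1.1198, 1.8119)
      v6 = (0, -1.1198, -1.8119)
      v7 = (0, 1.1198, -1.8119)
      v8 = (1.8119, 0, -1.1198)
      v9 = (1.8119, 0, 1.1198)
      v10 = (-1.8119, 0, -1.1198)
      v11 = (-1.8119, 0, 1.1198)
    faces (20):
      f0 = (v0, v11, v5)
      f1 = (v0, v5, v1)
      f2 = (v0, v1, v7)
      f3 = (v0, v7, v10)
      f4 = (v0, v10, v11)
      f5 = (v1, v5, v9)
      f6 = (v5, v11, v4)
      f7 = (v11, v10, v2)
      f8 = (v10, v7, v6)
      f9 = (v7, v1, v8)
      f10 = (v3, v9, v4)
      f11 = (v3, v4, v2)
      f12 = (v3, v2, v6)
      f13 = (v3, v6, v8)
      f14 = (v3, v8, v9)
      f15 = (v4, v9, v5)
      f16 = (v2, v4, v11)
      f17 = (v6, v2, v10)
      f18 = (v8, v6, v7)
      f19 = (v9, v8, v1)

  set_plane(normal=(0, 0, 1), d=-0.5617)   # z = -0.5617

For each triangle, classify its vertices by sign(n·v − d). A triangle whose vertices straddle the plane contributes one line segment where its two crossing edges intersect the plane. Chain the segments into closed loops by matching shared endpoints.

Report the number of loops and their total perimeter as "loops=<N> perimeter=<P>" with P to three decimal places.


loops=1 perimeter=10.885

Straddling triangles (10 of 20):
  (v0,v1,v7) [++-] → (0.772655, 1.59734, -0.5617)–(-0.772655, 1.59734, -0.5617)  len=1.5453
  (v0,v7,v10) [+--] → (-0.772655, 1.59734, -0.5617)–(-1.46696, 0.903037, -0.5617)  len=0.9819
  (v0,v10,v11) [+-+] → (-1.46696, 0.903037, -0.5617)–(-1.8119, 0, -0.5617)  len=0.9667
  (v11,v10,v2) [+-+] → (-1.8119, 0, -0.5617)–(-1.46696, -0.903037, -0.5617)  len=0.9667
  (v7,v1,v8) [-+-] → (0.772655, 1.59734, -0.5617)–(1.46696, 0.903037, -0.5617)  len=0.9819
  (v3,v2,v6) [++-] → (-0.772655, -1.59734, -0.5617)–(0.772655, -1.59734, -0.5617)  len=1.5453
  (v3,v6,v8) [+--] → (0.772655, -1.59734, -0.5617)–(1.46696, -0.903037, -0.5617)  len=0.9819
  (v3,v8,v9) [+-+] → (1.46696, -0.903037, -0.5617)–(1.8119, 0, -0.5617)  len=0.9667
  (v6,v2,v10) [-+-] → (-0.772655, -1.59734, -0.5617)–(-1.46696, -0.903037, -0.5617)  len=0.9819
  (v9,v8,v1) [+-+] → (1.8119, 0, -0.5617)–(1.46696, 0.903037, -0.5617)  len=0.9667

Chained into 1 loop(s):
  loop 1: 10 segments, perimeter = 10.8849
Total perimeter = 10.885


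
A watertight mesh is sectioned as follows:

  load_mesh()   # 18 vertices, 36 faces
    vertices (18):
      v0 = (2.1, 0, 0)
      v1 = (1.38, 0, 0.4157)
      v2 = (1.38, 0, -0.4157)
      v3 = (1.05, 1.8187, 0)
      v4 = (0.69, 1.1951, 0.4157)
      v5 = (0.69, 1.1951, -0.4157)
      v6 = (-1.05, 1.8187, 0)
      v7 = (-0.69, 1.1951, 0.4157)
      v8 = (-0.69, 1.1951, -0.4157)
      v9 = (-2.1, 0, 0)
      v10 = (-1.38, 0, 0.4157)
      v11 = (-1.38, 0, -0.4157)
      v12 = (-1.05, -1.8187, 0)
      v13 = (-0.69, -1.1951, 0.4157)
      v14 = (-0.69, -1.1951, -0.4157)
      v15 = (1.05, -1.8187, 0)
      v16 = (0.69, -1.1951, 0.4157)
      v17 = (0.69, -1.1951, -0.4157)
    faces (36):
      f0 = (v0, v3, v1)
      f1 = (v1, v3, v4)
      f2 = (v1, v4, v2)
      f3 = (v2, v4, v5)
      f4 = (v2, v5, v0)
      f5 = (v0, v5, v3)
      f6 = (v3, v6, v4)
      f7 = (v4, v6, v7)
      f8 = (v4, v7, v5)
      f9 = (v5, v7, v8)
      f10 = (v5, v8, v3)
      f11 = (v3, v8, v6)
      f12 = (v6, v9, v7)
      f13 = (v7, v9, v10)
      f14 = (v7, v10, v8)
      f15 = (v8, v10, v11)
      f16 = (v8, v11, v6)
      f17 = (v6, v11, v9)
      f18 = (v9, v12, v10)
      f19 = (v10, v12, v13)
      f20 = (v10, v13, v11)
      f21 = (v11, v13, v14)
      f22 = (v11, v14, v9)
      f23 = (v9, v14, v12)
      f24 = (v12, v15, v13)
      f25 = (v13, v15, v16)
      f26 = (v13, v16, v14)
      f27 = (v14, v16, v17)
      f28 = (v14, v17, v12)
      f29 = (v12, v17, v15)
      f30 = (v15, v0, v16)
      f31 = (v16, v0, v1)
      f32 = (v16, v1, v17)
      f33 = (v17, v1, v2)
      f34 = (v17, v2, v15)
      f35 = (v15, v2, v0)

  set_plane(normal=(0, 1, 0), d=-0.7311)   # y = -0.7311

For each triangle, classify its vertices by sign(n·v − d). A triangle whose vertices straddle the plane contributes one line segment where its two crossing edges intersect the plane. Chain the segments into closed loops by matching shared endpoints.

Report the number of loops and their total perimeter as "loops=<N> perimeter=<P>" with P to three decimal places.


Straddling triangles (12 of 36):
  (v9,v12,v10) [+-+] → (-1.67791, -0.7311, 0)–(-1.24734, -0.7311, 0.248593)  len=0.4972
  (v10,v12,v13) [+--] → (-1.24734, -0.7311, 0.248593)–(-0.957894, -0.7311, 0.4157)  len=0.3342
  (v10,v13,v11) [+-+] → (-0.957894, -0.7311, 0.4157)–(-0.957894, -0.7311, 0.0929073)  len=0.3228
  (v11,v13,v14) [+--] → (-0.957894, -0.7311, 0.0929073)–(-0.957894, -0.7311, -0.4157)  len=0.5086
  (v11,v14,v9) [+-+] → (-0.957894, -0.7311, -0.4157)–(-1.23744, -0.7311, -0.254304)  len=0.3228
  (v9,v14,v12) [+--] → (-1.23744, -0.7311, -0.254304)–(-1.67791, -0.7311, 0)  len=0.5086
  (v15,v0,v16) [-+-] → (1.67791, -0.7311, 0)–(1.23744, -0.7311, 0.254304)  len=0.5086
  (v16,v0,v1) [-++] → (1.23744, -0.7311, 0.254304)–(0.957894, -0.7311, 0.4157)  len=0.3228
  (v16,v1,v17) [-+-] → (0.957894, -0.7311, 0.4157)–(0.957894, -0.7311, -0.0929073)  len=0.5086
  (v17,v1,v2) [-++] → (0.957894, -0.7311, -0.0929073)–(0.957894, -0.7311, -0.4157)  len=0.3228
  (v17,v2,v15) [-+-] → (0.957894, -0.7311, -0.4157)–(1.24734, -0.7311, -0.248593)  len=0.3342
  (v15,v2,v0) [-++] → (1.24734, -0.7311, -0.248593)–(1.67791, -0.7311, 0)  len=0.4972

Chained into 2 loop(s):
  loop 1: 6 segments, perimeter = 2.4942
  loop 2: 6 segments, perimeter = 2.4942
Total perimeter = 4.988

loops=2 perimeter=4.988


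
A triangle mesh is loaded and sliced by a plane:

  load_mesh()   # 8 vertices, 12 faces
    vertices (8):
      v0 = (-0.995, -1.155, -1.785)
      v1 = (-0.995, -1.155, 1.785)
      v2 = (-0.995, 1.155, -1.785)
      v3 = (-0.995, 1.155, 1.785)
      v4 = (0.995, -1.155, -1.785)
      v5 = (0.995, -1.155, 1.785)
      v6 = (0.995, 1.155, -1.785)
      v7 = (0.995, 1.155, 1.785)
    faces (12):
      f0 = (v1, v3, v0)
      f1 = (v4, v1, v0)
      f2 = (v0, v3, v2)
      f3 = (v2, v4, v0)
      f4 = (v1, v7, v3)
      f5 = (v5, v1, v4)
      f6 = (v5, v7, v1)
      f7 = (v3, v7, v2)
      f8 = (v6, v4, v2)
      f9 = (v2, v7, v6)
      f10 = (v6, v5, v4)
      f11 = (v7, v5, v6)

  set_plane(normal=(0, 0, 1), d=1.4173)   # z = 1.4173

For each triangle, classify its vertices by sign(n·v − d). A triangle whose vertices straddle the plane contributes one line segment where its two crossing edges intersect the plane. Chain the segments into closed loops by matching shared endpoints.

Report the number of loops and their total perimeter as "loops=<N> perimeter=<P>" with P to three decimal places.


loops=1 perimeter=8.600

Straddling triangles (8 of 12):
  (v1,v3,v0) [++-] → (-0.995, 0.917076, 1.4173)–(-0.995, -1.155, 1.4173)  len=2.0721
  (v4,v1,v0) [-+-] → (-0.790036, -1.155, 1.4173)–(-0.995, -1.155, 1.4173)  len=0.2050
  (v0,v3,v2) [-+-] → (-0.995, 0.917076, 1.4173)–(-0.995, 1.155, 1.4173)  len=0.2379
  (v5,v1,v4) [++-] → (-0.790036, -1.155, 1.4173)–(0.995, -1.155, 1.4173)  len=1.7850
  (v3,v7,v2) [++-] → (0.790036, 1.155, 1.4173)–(-0.995, 1.155, 1.4173)  len=1.7850
  (v2,v7,v6) [-+-] → (0.790036, 1.155, 1.4173)–(0.995, 1.155, 1.4173)  len=0.2050
  (v6,v5,v4) [-+-] → (0.995, -0.917076, 1.4173)–(0.995, -1.155, 1.4173)  len=0.2379
  (v7,v5,v6) [++-] → (0.995, -0.917076, 1.4173)–(0.995, 1.155, 1.4173)  len=2.0721

Chained into 1 loop(s):
  loop 1: 8 segments, perimeter = 8.6000
Total perimeter = 8.600


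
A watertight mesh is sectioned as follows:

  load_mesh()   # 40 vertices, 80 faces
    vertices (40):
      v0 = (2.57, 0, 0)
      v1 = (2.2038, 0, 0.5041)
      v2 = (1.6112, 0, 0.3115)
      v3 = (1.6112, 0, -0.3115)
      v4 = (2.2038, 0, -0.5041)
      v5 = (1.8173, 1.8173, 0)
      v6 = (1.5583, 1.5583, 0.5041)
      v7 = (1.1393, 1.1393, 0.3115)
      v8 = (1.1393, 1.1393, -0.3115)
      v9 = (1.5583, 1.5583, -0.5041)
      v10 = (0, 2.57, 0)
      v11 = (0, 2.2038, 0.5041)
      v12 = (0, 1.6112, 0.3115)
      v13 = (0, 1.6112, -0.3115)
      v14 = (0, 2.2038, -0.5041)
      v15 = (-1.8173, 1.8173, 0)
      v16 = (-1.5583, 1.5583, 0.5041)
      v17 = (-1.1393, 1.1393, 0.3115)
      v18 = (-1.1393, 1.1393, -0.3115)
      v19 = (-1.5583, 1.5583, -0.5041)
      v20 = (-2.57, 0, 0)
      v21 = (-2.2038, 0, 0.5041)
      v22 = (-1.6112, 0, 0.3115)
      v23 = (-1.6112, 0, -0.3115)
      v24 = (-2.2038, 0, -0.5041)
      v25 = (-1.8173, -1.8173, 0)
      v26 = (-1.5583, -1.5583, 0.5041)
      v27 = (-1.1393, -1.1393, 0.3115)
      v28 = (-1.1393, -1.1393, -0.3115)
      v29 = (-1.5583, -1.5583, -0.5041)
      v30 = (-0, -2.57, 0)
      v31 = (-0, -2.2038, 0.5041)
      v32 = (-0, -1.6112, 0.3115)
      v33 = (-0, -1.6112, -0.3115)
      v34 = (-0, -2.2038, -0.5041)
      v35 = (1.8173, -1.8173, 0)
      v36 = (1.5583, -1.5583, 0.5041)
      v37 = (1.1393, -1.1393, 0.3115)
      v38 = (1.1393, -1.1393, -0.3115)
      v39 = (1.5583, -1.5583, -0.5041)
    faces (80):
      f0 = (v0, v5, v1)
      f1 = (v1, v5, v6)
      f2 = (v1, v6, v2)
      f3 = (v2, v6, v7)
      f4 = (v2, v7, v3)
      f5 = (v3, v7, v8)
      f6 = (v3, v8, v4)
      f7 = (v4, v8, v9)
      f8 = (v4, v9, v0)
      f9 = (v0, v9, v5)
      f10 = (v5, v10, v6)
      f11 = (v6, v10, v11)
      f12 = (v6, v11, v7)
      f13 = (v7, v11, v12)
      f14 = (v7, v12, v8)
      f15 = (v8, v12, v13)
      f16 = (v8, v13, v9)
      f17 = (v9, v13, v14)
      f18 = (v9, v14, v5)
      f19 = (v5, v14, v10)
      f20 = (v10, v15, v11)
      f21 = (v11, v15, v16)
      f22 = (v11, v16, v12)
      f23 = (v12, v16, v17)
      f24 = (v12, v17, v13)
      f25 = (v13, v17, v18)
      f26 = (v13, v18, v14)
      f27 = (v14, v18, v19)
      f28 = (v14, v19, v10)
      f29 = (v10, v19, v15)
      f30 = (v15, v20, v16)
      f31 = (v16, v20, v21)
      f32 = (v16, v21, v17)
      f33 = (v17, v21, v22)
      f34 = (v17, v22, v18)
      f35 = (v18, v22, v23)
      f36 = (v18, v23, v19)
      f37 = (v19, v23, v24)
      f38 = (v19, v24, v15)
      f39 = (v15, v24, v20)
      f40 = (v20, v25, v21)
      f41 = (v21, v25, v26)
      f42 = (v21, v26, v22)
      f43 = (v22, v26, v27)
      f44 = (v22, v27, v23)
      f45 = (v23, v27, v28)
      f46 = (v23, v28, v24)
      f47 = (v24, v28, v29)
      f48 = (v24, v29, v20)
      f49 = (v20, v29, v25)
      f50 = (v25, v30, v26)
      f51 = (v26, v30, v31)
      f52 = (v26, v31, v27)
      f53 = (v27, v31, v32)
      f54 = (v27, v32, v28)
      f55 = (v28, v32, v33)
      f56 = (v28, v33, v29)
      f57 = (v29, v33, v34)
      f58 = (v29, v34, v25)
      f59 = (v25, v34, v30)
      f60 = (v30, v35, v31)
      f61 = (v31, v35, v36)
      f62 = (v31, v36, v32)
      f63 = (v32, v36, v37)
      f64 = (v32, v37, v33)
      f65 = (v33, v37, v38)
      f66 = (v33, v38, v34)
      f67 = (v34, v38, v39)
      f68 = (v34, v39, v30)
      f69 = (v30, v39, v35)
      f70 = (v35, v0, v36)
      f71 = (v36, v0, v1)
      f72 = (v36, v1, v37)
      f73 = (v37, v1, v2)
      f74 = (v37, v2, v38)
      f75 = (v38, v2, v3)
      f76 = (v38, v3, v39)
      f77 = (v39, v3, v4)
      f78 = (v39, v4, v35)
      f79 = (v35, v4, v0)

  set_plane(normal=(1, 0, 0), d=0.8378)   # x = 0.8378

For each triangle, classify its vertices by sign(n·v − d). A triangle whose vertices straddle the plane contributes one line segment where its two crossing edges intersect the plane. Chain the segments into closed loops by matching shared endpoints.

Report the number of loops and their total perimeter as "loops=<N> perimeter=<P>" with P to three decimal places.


loops=2 perimeter=6.231

Straddling triangles (20 of 80):
  (v5,v10,v6) [+-+] → (0.8378, 2.223, 0)–(0.8378, 2.02607, 0.271023)  len=0.3350
  (v6,v10,v11) [+--] → (0.8378, 2.02607, 0.271023)–(0.8378, 1.85676, 0.5041)  len=0.2881
  (v6,v11,v7) [+-+] → (0.8378, 1.85676, 0.5041)–(0.8378, 1.42101, 0.362469)  len=0.4582
  (v7,v11,v12) [+--] → (0.8378, 1.42101, 0.362469)–(0.8378, 1.26418, 0.3115)  len=0.1649
  (v7,v12,v8) [+-+] → (0.8378, 1.26418, 0.3115)–(0.8378, 1.26418, -0.146632)  len=0.4581
  (v8,v12,v13) [+--] → (0.8378, 1.26418, -0.146632)–(0.8378, 1.26418, -0.3115)  len=0.1649
  (v8,v13,v9) [+-+] → (0.8378, 1.26418, -0.3115)–(0.8378, 1.58276, -0.415049)  len=0.3350
  (v9,v13,v14) [+--] → (0.8378, 1.58276, -0.415049)–(0.8378, 1.85676, -0.5041)  len=0.2881
  (v9,v14,v5) [+-+] → (0.8378, 1.85676, -0.5041)–(0.8378, 2.02562, -0.271703)  len=0.2873
  (v5,v14,v10) [+--] → (0.8378, 2.02562, -0.271703)–(0.8378, 2.223, 0)  len=0.3358
  (v30,v35,v31) [-+-] → (0.8378, -2.223, 0)–(0.8378, -2.02562, 0.271703)  len=0.3358
  (v31,v35,v36) [-++] → (0.8378, -2.02562, 0.271703)–(0.8378, -1.85676, 0.5041)  len=0.2873
  (v31,v36,v32) [-+-] → (0.8378, -1.85676, 0.5041)–(0.8378, -1.58276, 0.415049)  len=0.2881
  (v32,v36,v37) [-++] → (0.8378, -1.58276, 0.415049)–(0.8378, -1.26418, 0.3115)  len=0.3350
  (v32,v37,v33) [-+-] → (0.8378, -1.26418, 0.3115)–(0.8378, -1.26418, 0.146632)  len=0.1649
  (v33,v37,v38) [-++] → (0.8378, -1.26418, 0.146632)–(0.8378, -1.26418, -0.3115)  len=0.4581
  (v33,v38,v34) [-+-] → (0.8378, -1.26418, -0.3115)–(0.8378, -1.42101, -0.362469)  len=0.1649
  (v34,v38,v39) [-++] → (0.8378, -1.42101, -0.362469)–(0.8378, -1.85676, -0.5041)  len=0.4582
  (v34,v39,v30) [-+-] → (0.8378, -1.85676, -0.5041)–(0.8378, -2.02607, -0.271023)  len=0.2881
  (v30,v39,v35) [-++] → (0.8378, -2.02607, -0.271023)–(0.8378, -2.223, 0)  len=0.3350

Chained into 2 loop(s):
  loop 1: 10 segments, perimeter = 3.1154
  loop 2: 10 segments, perimeter = 3.1154
Total perimeter = 6.231


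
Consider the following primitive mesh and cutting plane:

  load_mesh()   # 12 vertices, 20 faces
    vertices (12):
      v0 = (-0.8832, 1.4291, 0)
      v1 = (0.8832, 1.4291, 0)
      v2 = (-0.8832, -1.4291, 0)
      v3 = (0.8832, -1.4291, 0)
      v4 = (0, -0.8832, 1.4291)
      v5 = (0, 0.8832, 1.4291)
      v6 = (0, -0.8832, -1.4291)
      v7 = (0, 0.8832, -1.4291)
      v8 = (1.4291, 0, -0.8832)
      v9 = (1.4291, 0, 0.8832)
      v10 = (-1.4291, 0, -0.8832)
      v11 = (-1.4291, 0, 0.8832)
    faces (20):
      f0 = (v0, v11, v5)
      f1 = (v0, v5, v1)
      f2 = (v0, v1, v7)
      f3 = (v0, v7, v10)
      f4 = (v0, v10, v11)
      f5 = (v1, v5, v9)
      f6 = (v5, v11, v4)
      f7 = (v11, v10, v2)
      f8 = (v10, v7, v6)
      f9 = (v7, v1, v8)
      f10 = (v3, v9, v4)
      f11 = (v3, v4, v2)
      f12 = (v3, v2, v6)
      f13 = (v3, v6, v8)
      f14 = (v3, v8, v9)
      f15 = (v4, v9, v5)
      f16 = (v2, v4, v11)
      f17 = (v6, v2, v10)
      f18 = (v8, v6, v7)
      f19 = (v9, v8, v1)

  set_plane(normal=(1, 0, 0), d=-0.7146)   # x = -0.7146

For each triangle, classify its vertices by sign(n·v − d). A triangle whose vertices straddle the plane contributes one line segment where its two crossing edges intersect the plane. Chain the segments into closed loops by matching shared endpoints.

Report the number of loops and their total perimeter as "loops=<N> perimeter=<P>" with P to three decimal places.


loops=1 perimeter=7.931

Straddling triangles (10 of 20):
  (v0,v11,v5) [--+] → (-0.7146, 0.441569, 1.15613)–(-0.7146, 1.32489, 0.272811)  len=1.2492
  (v0,v5,v1) [-++] → (-0.7146, 1.32489, 0.272811)–(-0.7146, 1.4291, 0)  len=0.2920
  (v0,v1,v7) [-++] → (-0.7146, 1.4291, 0)–(-0.7146, 1.32489, -0.272811)  len=0.2920
  (v0,v7,v10) [-+-] → (-0.7146, 1.32489, -0.272811)–(-0.7146, 0.441569, -1.15613)  len=1.2492
  (v5,v11,v4) [+-+] → (-0.7146, 0.441569, 1.15613)–(-0.7146, -0.441569, 1.15613)  len=0.8831
  (v10,v7,v6) [-++] → (-0.7146, 0.441569, -1.15613)–(-0.7146, -0.441569, -1.15613)  len=0.8831
  (v3,v4,v2) [++-] → (-0.7146, -1.32489, 0.272811)–(-0.7146, -1.4291, 0)  len=0.2920
  (v3,v2,v6) [+-+] → (-0.7146, -1.4291, 0)–(-0.7146, -1.32489, -0.272811)  len=0.2920
  (v2,v4,v11) [-+-] → (-0.7146, -1.32489, 0.272811)–(-0.7146, -0.441569, 1.15613)  len=1.2492
  (v6,v2,v10) [+--] → (-0.7146, -1.32489, -0.272811)–(-0.7146, -0.441569, -1.15613)  len=1.2492

Chained into 1 loop(s):
  loop 1: 10 segments, perimeter = 7.9312
Total perimeter = 7.931


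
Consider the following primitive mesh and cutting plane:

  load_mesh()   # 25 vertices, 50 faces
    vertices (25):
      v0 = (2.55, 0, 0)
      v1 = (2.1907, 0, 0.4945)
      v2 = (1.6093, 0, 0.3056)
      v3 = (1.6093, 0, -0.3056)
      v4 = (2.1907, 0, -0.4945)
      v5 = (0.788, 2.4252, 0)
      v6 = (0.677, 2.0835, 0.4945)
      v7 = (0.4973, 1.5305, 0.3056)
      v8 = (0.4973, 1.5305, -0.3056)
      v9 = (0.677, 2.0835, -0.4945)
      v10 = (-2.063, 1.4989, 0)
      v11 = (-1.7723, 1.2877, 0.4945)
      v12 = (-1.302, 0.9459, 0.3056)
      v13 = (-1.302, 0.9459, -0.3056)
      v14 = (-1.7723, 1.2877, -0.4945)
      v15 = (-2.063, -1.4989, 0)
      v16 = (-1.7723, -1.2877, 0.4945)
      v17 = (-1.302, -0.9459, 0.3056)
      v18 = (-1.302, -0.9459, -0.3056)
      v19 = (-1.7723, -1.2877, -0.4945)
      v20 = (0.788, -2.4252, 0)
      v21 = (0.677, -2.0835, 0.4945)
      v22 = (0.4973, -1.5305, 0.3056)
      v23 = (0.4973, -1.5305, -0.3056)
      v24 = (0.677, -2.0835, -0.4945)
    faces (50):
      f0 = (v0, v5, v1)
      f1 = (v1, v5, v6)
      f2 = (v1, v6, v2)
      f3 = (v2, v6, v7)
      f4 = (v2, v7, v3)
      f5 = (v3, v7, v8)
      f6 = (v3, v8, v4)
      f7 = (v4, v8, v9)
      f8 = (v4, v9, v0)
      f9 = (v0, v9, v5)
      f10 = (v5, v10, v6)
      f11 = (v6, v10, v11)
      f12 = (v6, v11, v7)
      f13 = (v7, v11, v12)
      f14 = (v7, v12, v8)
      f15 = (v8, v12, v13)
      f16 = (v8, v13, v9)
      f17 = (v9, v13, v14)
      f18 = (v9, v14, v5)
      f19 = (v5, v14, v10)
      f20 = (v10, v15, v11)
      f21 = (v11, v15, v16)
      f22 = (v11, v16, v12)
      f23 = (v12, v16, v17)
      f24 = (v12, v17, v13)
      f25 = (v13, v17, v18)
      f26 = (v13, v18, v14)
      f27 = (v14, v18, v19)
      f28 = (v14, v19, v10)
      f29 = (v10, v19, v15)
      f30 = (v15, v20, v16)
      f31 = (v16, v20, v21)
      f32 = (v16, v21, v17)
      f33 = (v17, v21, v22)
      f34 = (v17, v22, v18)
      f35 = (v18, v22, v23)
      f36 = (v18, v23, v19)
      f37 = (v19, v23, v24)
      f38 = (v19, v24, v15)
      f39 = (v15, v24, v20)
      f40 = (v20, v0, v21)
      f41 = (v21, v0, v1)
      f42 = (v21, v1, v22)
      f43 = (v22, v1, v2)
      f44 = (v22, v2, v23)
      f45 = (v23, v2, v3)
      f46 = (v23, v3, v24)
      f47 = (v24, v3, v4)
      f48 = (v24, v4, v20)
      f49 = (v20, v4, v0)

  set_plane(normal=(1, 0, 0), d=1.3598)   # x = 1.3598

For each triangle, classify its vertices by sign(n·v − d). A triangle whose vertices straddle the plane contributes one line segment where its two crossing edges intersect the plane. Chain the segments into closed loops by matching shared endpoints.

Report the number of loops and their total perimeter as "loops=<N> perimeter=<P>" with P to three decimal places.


loops=2 perimeter=7.309

Straddling triangles (20 of 50):
  (v0,v5,v1) [+-+] → (1.3598, 1.63818, 0)–(1.3598, 1.43659, 0.201579)  len=0.2851
  (v1,v5,v6) [+--] → (1.3598, 1.43659, 0.201579)–(1.3598, 1.14367, 0.4945)  len=0.4142
  (v1,v6,v2) [+-+] → (1.3598, 1.14367, 0.4945)–(1.3598, 0.557582, 0.356153)  len=0.6022
  (v2,v6,v7) [+--] → (1.3598, 0.557582, 0.356153)–(1.3598, 0.343399, 0.3056)  len=0.2201
  (v2,v7,v3) [+-+] → (1.3598, 0.343399, 0.3056)–(1.3598, 0.343399, -0.168465)  len=0.4741
  (v3,v7,v8) [+--] → (1.3598, 0.343399, -0.168465)–(1.3598, 0.343399, -0.3056)  len=0.1371
  (v3,v8,v4) [+-+] → (1.3598, 0.343399, -0.3056)–(1.3598, 0.75097, -0.401813)  len=0.4188
  (v4,v8,v9) [+--] → (1.3598, 0.75097, -0.401813)–(1.3598, 1.14367, -0.4945)  len=0.4035
  (v4,v9,v0) [+-+] → (1.3598, 1.14367, -0.4945)–(1.3598, 1.32396, -0.314231)  len=0.2550
  (v0,v9,v5) [+--] → (1.3598, 1.32396, -0.314231)–(1.3598, 1.63818, 0)  len=0.4444
  (v20,v0,v21) [-+-] → (1.3598, -1.63818, 0)–(1.3598, -1.32396, 0.314231)  len=0.4444
  (v21,v0,v1) [-++] → (1.3598, -1.32396, 0.314231)–(1.3598, -1.14367, 0.4945)  len=0.2550
  (v21,v1,v22) [-+-] → (1.3598, -1.14367, 0.4945)–(1.3598, -0.75097, 0.401813)  len=0.4035
  (v22,v1,v2) [-++] → (1.3598, -0.75097, 0.401813)–(1.3598, -0.343399, 0.3056)  len=0.4188
  (v22,v2,v23) [-+-] → (1.3598, -0.343399, 0.3056)–(1.3598, -0.343399, 0.168465)  len=0.1371
  (v23,v2,v3) [-++] → (1.3598, -0.343399, 0.168465)–(1.3598, -0.343399, -0.3056)  len=0.4741
  (v23,v3,v24) [-+-] → (1.3598, -0.343399, -0.3056)–(1.3598, -0.557582, -0.356153)  len=0.2201
  (v24,v3,v4) [-++] → (1.3598, -0.557582, -0.356153)–(1.3598, -1.14367, -0.4945)  len=0.6022
  (v24,v4,v20) [-+-] → (1.3598, -1.14367, -0.4945)–(1.3598, -1.43659, -0.201579)  len=0.4142
  (v20,v4,v0) [-++] → (1.3598, -1.43659, -0.201579)–(1.3598, -1.63818, 0)  len=0.2851

Chained into 2 loop(s):
  loop 1: 10 segments, perimeter = 3.6544
  loop 2: 10 segments, perimeter = 3.6544
Total perimeter = 7.309
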